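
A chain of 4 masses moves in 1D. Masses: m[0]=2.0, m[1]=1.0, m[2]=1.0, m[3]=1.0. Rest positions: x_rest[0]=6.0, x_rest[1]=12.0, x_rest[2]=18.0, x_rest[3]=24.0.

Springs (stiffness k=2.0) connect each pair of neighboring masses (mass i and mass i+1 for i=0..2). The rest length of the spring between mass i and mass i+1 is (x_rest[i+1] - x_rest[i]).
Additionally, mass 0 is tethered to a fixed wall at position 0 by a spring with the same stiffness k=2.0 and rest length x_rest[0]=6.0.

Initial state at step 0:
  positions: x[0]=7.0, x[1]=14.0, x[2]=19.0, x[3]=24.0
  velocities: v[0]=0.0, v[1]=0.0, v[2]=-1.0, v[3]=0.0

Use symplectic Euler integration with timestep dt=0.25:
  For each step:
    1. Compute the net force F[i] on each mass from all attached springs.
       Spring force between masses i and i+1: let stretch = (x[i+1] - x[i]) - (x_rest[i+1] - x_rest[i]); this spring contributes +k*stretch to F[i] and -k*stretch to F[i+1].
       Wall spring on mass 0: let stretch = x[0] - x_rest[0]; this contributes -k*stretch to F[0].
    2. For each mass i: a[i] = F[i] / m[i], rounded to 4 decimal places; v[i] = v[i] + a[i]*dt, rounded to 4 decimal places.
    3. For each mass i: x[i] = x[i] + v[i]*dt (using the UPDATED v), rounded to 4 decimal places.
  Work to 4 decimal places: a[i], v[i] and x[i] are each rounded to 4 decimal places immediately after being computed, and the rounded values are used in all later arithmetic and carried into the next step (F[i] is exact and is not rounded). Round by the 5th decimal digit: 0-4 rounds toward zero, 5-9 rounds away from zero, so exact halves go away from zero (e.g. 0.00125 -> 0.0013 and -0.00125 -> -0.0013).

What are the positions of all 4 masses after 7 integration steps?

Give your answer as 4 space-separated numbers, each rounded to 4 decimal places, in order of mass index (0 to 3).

Answer: 5.8514 11.2683 18.1327 24.9725

Derivation:
Step 0: x=[7.0000 14.0000 19.0000 24.0000] v=[0.0000 0.0000 -1.0000 0.0000]
Step 1: x=[7.0000 13.7500 18.7500 24.1250] v=[0.0000 -1.0000 -1.0000 0.5000]
Step 2: x=[6.9844 13.2813 18.5469 24.3281] v=[-0.0625 -1.8750 -0.8125 0.8125]
Step 3: x=[6.9258 12.6836 18.4082 24.5586] v=[-0.2344 -2.3907 -0.5547 0.9219]
Step 4: x=[6.7942 12.0818 18.3228 24.7703] v=[-0.5264 -2.4073 -0.3418 0.8467]
Step 5: x=[6.5684 11.5992 18.2632 24.9261] v=[-0.9031 -1.9306 -0.2386 0.6230]
Step 6: x=[6.2465 11.3207 18.2034 24.9990] v=[-1.2875 -1.1140 -0.2392 0.2916]
Step 7: x=[5.8514 11.2683 18.1327 24.9725] v=[-1.5806 -0.2098 -0.2828 -0.1062]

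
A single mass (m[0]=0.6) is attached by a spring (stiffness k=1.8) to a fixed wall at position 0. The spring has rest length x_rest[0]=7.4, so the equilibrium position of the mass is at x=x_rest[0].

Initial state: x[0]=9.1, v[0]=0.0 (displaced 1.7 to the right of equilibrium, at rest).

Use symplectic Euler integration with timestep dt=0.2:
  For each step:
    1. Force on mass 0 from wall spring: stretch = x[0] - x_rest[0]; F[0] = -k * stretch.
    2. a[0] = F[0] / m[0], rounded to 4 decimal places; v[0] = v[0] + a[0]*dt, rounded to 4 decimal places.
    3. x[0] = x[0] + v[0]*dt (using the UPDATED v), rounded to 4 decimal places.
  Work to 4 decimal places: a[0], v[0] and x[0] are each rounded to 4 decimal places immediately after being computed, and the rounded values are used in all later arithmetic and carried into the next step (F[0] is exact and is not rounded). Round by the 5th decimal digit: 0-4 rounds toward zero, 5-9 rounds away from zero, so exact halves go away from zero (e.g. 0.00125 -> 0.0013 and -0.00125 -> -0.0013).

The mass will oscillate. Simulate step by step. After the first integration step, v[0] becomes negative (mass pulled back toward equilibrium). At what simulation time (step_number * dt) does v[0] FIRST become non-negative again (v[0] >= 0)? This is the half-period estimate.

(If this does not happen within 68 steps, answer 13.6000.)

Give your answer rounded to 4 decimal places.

Step 0: x=[9.1000] v=[0.0000]
Step 1: x=[8.8960] v=[-1.0200]
Step 2: x=[8.5125] v=[-1.9176]
Step 3: x=[7.9955] v=[-2.5851]
Step 4: x=[7.4070] v=[-2.9424]
Step 5: x=[6.8177] v=[-2.9466]
Step 6: x=[6.2983] v=[-2.5972]
Step 7: x=[5.9111] v=[-1.9362]
Step 8: x=[5.7025] v=[-1.0429]
Step 9: x=[5.6976] v=[-0.0244]
Step 10: x=[5.8970] v=[0.9970]
First v>=0 after going negative at step 10, time=2.0000

Answer: 2.0000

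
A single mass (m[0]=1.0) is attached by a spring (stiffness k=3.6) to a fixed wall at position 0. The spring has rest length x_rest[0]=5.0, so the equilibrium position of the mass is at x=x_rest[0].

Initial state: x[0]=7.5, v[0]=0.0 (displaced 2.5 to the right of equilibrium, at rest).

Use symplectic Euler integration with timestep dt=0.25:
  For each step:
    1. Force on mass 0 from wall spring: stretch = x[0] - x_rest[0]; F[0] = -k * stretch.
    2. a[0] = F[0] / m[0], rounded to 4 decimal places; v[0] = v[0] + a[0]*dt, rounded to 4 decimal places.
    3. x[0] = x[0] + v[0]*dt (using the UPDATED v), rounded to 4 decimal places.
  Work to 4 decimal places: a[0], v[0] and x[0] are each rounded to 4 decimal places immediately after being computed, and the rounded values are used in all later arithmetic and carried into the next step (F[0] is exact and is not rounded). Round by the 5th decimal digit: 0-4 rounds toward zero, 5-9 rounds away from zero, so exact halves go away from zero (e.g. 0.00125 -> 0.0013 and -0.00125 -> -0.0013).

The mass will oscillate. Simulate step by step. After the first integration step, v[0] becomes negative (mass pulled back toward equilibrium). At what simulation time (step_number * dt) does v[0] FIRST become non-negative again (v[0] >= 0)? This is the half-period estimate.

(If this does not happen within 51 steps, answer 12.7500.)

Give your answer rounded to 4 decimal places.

Step 0: x=[7.5000] v=[0.0000]
Step 1: x=[6.9375] v=[-2.2500]
Step 2: x=[5.9391] v=[-3.9938]
Step 3: x=[4.7294] v=[-4.8390]
Step 4: x=[3.5805] v=[-4.5955]
Step 5: x=[2.7510] v=[-3.3180]
Step 6: x=[2.4275] v=[-1.2939]
Step 7: x=[2.6829] v=[1.0214]
First v>=0 after going negative at step 7, time=1.7500

Answer: 1.7500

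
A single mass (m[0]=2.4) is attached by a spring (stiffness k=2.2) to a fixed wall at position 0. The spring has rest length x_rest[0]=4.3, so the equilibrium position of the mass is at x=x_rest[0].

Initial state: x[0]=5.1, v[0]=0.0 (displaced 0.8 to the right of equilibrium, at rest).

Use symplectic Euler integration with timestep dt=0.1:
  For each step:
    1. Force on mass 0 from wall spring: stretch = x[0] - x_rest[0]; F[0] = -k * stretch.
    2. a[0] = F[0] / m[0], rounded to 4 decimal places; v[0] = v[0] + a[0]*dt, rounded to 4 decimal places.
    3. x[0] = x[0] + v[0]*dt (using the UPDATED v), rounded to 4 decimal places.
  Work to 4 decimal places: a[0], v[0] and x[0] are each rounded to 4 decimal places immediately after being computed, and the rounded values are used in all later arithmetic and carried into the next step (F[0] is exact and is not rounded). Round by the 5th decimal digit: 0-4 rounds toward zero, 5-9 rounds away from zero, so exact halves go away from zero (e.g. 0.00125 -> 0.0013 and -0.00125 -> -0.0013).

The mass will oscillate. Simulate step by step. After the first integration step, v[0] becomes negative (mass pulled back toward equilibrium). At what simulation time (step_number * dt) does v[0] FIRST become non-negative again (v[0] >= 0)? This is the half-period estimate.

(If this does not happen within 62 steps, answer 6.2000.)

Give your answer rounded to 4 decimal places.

Step 0: x=[5.1000] v=[0.0000]
Step 1: x=[5.0927] v=[-0.0733]
Step 2: x=[5.0781] v=[-0.1460]
Step 3: x=[5.0564] v=[-0.2173]
Step 4: x=[5.0277] v=[-0.2866]
Step 5: x=[4.9924] v=[-0.3533]
Step 6: x=[4.9507] v=[-0.4168]
Step 7: x=[4.9031] v=[-0.4765]
Step 8: x=[4.8499] v=[-0.5318]
Step 9: x=[4.7917] v=[-0.5822]
Step 10: x=[4.7290] v=[-0.6273]
Step 11: x=[4.6623] v=[-0.6666]
Step 12: x=[4.5923] v=[-0.6998]
Step 13: x=[4.5196] v=[-0.7266]
Step 14: x=[4.4449] v=[-0.7467]
Step 15: x=[4.3689] v=[-0.7600]
Step 16: x=[4.2923] v=[-0.7663]
Step 17: x=[4.2157] v=[-0.7656]
Step 18: x=[4.1399] v=[-0.7579]
Step 19: x=[4.0656] v=[-0.7432]
Step 20: x=[3.9934] v=[-0.7217]
Step 21: x=[3.9240] v=[-0.6936]
Step 22: x=[3.8581] v=[-0.6591]
Step 23: x=[3.7962] v=[-0.6186]
Step 24: x=[3.7390] v=[-0.5724]
Step 25: x=[3.6869] v=[-0.5210]
Step 26: x=[3.6404] v=[-0.4648]
Step 27: x=[3.6000] v=[-0.4043]
Step 28: x=[3.5660] v=[-0.3401]
Step 29: x=[3.5387] v=[-0.2728]
Step 30: x=[3.5184] v=[-0.2030]
Step 31: x=[3.5053] v=[-0.1314]
Step 32: x=[3.4994] v=[-0.0586]
Step 33: x=[3.5009] v=[0.0148]
First v>=0 after going negative at step 33, time=3.3000

Answer: 3.3000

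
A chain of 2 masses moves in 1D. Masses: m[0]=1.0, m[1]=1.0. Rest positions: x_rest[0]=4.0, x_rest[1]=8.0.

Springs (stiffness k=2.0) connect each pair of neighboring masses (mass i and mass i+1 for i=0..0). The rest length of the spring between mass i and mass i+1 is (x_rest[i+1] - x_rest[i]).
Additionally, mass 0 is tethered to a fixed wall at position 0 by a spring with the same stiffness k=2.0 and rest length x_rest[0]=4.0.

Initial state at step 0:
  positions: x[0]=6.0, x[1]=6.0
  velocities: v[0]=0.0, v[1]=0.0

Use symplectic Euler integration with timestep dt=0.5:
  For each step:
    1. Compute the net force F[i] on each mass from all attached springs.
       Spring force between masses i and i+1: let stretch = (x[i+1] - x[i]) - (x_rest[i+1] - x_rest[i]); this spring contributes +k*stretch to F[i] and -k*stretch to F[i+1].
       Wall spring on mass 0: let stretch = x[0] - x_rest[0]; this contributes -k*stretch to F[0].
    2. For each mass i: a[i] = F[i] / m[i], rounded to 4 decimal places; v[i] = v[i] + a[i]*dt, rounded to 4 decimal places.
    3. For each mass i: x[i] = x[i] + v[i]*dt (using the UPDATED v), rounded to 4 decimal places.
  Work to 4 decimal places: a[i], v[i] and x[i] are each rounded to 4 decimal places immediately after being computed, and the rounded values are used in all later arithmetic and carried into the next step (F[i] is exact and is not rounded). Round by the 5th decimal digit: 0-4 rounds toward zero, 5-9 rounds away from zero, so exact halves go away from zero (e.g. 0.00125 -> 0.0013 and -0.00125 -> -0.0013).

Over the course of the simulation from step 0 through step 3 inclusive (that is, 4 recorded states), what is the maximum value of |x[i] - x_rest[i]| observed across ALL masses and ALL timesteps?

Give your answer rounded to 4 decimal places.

Step 0: x=[6.0000 6.0000] v=[0.0000 0.0000]
Step 1: x=[3.0000 8.0000] v=[-6.0000 4.0000]
Step 2: x=[1.0000 9.5000] v=[-4.0000 3.0000]
Step 3: x=[2.7500 8.7500] v=[3.5000 -1.5000]
Max displacement = 3.0000

Answer: 3.0000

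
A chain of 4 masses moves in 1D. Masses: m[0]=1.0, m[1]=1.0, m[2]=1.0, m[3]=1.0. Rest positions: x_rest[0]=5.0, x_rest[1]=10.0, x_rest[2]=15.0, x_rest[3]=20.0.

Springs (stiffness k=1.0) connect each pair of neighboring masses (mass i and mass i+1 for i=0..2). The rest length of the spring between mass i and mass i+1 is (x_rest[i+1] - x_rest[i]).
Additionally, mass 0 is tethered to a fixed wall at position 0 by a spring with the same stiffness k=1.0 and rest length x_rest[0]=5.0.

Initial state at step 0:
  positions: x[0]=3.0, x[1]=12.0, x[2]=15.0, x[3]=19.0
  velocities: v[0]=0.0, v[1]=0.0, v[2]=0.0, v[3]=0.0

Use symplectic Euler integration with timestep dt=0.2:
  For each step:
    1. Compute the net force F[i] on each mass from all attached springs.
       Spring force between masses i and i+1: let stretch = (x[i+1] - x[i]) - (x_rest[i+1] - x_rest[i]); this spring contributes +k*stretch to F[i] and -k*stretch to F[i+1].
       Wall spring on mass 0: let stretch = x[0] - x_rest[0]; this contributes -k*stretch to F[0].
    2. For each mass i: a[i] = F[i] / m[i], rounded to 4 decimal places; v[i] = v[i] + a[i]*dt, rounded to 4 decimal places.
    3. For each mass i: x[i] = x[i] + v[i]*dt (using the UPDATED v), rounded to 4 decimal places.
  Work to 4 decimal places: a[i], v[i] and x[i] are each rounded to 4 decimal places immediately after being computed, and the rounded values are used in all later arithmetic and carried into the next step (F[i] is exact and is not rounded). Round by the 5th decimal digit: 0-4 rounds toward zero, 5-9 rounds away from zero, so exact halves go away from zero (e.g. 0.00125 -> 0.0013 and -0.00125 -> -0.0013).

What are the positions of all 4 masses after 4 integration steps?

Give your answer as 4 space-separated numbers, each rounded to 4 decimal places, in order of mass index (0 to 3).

Answer: 4.9922 10.0283 15.2464 19.3970

Derivation:
Step 0: x=[3.0000 12.0000 15.0000 19.0000] v=[0.0000 0.0000 0.0000 0.0000]
Step 1: x=[3.2400 11.7600 15.0400 19.0400] v=[1.2000 -1.2000 0.2000 0.2000]
Step 2: x=[3.6912 11.3104 15.1088 19.1200] v=[2.2560 -2.2480 0.3440 0.4000]
Step 3: x=[4.2995 10.7080 15.1861 19.2396] v=[3.0416 -3.0122 0.3866 0.5978]
Step 4: x=[4.9922 10.0283 15.2464 19.3970] v=[3.4634 -3.3983 0.3017 0.7871]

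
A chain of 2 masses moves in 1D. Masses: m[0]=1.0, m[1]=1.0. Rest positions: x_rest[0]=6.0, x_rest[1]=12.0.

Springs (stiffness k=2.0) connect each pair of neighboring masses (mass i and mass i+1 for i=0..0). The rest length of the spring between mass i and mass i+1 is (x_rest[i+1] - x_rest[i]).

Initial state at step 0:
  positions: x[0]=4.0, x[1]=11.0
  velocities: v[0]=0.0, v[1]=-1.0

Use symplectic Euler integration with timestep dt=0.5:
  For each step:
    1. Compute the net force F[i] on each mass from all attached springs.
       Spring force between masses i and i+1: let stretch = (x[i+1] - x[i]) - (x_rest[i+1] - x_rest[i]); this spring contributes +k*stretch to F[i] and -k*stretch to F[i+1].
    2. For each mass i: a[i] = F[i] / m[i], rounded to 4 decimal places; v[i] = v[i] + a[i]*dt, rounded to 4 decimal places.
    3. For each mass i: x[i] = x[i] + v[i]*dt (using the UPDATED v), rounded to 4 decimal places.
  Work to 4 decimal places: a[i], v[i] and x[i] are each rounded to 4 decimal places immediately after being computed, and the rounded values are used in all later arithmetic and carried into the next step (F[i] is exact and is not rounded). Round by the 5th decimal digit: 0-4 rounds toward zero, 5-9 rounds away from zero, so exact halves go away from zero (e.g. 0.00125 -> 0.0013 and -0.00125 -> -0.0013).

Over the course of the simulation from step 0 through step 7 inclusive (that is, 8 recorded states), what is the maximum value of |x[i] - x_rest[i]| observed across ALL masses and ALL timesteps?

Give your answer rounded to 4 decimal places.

Step 0: x=[4.0000 11.0000] v=[0.0000 -1.0000]
Step 1: x=[4.5000 10.0000] v=[1.0000 -2.0000]
Step 2: x=[4.7500 9.2500] v=[0.5000 -1.5000]
Step 3: x=[4.2500 9.2500] v=[-1.0000 0.0000]
Step 4: x=[3.2500 9.7500] v=[-2.0000 1.0000]
Step 5: x=[2.5000 10.0000] v=[-1.5000 0.5000]
Step 6: x=[2.5000 9.5000] v=[0.0000 -1.0000]
Step 7: x=[3.0000 8.5000] v=[1.0000 -2.0000]
Max displacement = 3.5000

Answer: 3.5000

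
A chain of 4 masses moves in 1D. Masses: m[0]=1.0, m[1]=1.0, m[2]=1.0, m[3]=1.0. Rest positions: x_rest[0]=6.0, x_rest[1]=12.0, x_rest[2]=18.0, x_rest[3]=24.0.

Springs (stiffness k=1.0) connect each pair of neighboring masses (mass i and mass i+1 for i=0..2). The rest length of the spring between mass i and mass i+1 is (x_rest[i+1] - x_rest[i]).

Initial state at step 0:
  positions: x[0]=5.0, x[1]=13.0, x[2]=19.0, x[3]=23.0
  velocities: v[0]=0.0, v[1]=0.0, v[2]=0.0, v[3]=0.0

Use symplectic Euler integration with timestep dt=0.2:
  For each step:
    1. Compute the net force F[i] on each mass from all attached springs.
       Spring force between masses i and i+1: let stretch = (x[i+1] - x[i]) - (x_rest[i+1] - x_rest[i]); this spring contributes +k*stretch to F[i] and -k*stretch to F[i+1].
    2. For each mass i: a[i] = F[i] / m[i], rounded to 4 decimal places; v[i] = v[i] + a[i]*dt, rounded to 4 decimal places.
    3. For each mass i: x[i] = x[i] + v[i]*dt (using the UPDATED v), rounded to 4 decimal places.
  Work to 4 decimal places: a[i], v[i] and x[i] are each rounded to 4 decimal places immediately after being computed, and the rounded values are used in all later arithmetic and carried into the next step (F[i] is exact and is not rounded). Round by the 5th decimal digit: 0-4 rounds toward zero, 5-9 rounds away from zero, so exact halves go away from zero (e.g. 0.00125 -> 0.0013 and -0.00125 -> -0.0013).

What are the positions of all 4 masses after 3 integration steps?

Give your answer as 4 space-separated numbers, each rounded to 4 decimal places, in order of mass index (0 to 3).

Answer: 5.4485 12.5515 18.5515 23.4485

Derivation:
Step 0: x=[5.0000 13.0000 19.0000 23.0000] v=[0.0000 0.0000 0.0000 0.0000]
Step 1: x=[5.0800 12.9200 18.9200 23.0800] v=[0.4000 -0.4000 -0.4000 0.4000]
Step 2: x=[5.2336 12.7664 18.7664 23.2336] v=[0.7680 -0.7680 -0.7680 0.7680]
Step 3: x=[5.4485 12.5515 18.5515 23.4485] v=[1.0746 -1.0746 -1.0746 1.0746]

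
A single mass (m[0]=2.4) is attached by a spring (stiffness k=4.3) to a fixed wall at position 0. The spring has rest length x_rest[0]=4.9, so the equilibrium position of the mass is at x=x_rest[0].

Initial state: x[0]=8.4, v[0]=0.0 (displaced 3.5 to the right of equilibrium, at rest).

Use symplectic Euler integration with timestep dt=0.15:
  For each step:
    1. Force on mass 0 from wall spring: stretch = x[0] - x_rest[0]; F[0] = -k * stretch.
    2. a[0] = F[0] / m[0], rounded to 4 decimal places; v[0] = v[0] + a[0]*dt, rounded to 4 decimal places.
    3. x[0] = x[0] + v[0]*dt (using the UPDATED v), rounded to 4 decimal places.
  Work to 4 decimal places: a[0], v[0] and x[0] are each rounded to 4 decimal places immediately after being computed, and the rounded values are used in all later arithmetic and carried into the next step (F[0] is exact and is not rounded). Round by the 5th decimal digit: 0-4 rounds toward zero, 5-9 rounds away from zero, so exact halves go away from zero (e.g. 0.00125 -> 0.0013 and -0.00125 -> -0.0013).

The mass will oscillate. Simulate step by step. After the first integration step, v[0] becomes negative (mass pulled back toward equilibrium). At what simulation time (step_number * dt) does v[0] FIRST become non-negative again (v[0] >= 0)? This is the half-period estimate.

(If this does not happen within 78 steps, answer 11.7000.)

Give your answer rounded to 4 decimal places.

Answer: 2.4000

Derivation:
Step 0: x=[8.4000] v=[0.0000]
Step 1: x=[8.2589] v=[-0.9406]
Step 2: x=[7.9824] v=[-1.8433]
Step 3: x=[7.5816] v=[-2.6717]
Step 4: x=[7.0727] v=[-3.3924]
Step 5: x=[6.4763] v=[-3.9763]
Step 6: x=[5.8163] v=[-4.3999]
Step 7: x=[5.1194] v=[-4.6462]
Step 8: x=[4.4136] v=[-4.7052]
Step 9: x=[3.7274] v=[-4.5745]
Step 10: x=[3.0885] v=[-4.2594]
Step 11: x=[2.5226] v=[-3.7726]
Step 12: x=[2.0525] v=[-3.1337]
Step 13: x=[1.6972] v=[-2.3684]
Step 14: x=[1.4711] v=[-1.5076]
Step 15: x=[1.3832] v=[-0.5861]
Step 16: x=[1.4371] v=[0.3590]
First v>=0 after going negative at step 16, time=2.4000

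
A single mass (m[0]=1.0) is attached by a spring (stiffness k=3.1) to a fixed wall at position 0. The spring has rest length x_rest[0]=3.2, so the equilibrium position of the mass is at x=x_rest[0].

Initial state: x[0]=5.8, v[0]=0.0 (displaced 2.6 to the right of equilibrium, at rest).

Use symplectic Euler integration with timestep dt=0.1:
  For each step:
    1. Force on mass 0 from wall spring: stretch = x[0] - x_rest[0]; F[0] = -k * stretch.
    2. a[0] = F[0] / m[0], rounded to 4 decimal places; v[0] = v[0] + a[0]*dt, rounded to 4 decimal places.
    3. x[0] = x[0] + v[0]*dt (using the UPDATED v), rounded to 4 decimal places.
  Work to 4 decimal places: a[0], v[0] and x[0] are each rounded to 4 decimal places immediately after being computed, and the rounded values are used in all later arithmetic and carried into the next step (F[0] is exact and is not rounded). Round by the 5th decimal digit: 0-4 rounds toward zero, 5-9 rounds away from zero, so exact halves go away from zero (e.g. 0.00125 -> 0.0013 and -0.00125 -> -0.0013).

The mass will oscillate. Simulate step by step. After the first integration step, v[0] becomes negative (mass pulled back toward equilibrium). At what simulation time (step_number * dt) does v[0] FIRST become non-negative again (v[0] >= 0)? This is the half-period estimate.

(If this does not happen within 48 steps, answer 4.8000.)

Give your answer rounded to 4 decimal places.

Answer: 1.8000

Derivation:
Step 0: x=[5.8000] v=[0.0000]
Step 1: x=[5.7194] v=[-0.8060]
Step 2: x=[5.5607] v=[-1.5870]
Step 3: x=[5.3288] v=[-2.3188]
Step 4: x=[5.0309] v=[-2.9787]
Step 5: x=[4.6763] v=[-3.5463]
Step 6: x=[4.2759] v=[-4.0040]
Step 7: x=[3.8422] v=[-4.3375]
Step 8: x=[3.3885] v=[-4.5366]
Step 9: x=[2.9290] v=[-4.5950]
Step 10: x=[2.4779] v=[-4.5110]
Step 11: x=[2.0492] v=[-4.2872]
Step 12: x=[1.6562] v=[-3.9305]
Step 13: x=[1.3110] v=[-3.4519]
Step 14: x=[1.0244] v=[-2.8663]
Step 15: x=[0.8052] v=[-2.1919]
Step 16: x=[0.6603] v=[-1.4495]
Step 17: x=[0.5941] v=[-0.6622]
Step 18: x=[0.6087] v=[0.1456]
First v>=0 after going negative at step 18, time=1.8000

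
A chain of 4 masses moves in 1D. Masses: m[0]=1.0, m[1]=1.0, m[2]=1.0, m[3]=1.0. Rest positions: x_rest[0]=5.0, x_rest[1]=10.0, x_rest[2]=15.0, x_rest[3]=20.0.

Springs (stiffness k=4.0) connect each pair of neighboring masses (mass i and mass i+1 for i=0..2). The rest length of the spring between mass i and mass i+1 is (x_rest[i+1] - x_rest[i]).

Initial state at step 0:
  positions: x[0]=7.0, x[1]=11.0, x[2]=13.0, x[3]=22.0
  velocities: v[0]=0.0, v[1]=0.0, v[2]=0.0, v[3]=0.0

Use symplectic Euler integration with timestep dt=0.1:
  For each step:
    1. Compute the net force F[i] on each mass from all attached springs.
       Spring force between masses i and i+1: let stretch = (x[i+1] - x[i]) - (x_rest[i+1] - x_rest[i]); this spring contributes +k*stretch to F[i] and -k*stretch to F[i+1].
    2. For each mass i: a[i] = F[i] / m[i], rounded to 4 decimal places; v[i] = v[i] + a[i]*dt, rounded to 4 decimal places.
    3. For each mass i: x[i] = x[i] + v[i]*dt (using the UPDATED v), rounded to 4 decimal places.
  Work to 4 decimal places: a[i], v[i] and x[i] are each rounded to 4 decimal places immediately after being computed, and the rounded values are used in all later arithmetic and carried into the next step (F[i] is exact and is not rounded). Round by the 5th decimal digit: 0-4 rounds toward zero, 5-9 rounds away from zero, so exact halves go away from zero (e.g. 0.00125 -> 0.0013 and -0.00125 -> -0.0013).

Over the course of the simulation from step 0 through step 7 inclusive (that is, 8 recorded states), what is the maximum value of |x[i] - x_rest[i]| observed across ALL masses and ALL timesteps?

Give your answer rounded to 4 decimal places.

Answer: 2.5501

Derivation:
Step 0: x=[7.0000 11.0000 13.0000 22.0000] v=[0.0000 0.0000 0.0000 0.0000]
Step 1: x=[6.9600 10.9200 13.2800 21.8400] v=[-0.4000 -0.8000 2.8000 -1.6000]
Step 2: x=[6.8784 10.7760 13.8080 21.5376] v=[-0.8160 -1.4400 5.2800 -3.0240]
Step 3: x=[6.7527 10.5974 14.5239 21.1260] v=[-1.2570 -1.7862 7.1590 -4.1158]
Step 4: x=[6.5808 10.4221 15.3468 20.6503] v=[-1.7191 -1.7535 8.2292 -4.7566]
Step 5: x=[6.3625 10.2901 16.1849 20.1625] v=[-2.1826 -1.3201 8.3807 -4.8780]
Step 6: x=[6.1013 10.2368 16.9463 19.7156] v=[-2.6116 -0.5332 7.6138 -4.4690]
Step 7: x=[5.8056 10.2864 17.5501 19.3579] v=[-2.9574 0.4964 6.0377 -3.5767]
Max displacement = 2.5501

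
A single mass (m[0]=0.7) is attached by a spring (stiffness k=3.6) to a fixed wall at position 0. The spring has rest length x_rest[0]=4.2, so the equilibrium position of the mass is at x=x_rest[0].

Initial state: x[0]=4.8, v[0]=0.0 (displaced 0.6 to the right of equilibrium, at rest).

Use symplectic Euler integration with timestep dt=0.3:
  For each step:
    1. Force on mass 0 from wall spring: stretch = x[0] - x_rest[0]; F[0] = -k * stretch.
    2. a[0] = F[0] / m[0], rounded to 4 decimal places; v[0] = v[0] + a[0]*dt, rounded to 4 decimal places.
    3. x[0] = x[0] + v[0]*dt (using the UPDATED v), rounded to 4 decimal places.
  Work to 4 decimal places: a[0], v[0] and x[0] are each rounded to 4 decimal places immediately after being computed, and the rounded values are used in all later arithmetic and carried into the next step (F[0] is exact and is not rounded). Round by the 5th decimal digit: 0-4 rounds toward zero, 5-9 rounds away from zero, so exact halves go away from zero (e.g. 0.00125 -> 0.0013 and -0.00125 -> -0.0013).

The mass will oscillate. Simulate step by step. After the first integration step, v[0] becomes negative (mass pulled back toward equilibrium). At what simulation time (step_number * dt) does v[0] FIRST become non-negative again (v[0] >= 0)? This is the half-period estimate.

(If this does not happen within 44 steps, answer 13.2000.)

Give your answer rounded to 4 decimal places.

Step 0: x=[4.8000] v=[0.0000]
Step 1: x=[4.5223] v=[-0.9257]
Step 2: x=[4.0954] v=[-1.4230]
Step 3: x=[3.7169] v=[-1.2616]
Step 4: x=[3.5620] v=[-0.5163]
Step 5: x=[3.7024] v=[0.4680]
First v>=0 after going negative at step 5, time=1.5000

Answer: 1.5000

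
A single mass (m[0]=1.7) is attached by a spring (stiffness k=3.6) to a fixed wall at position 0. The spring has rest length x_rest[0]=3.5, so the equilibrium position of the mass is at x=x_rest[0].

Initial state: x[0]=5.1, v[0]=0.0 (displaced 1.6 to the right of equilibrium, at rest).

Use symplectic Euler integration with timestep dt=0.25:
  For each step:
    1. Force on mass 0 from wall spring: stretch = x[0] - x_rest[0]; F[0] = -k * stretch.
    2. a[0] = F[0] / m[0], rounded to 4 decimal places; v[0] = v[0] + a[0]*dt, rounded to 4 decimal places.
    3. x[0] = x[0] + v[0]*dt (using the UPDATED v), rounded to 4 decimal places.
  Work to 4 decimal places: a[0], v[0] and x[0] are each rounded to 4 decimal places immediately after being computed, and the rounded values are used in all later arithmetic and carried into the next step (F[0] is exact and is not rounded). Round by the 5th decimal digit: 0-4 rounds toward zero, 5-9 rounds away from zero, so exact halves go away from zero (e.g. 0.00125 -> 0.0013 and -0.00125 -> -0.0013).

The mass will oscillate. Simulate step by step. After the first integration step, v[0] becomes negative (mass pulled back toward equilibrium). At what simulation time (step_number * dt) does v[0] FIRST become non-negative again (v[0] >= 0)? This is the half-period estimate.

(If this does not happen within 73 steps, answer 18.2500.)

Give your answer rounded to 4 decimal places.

Answer: 2.2500

Derivation:
Step 0: x=[5.1000] v=[0.0000]
Step 1: x=[4.8882] v=[-0.8471]
Step 2: x=[4.4927] v=[-1.5820]
Step 3: x=[3.9658] v=[-2.1076]
Step 4: x=[3.3773] v=[-2.3542]
Step 5: x=[2.8050] v=[-2.2893]
Step 6: x=[2.3247] v=[-1.9214]
Step 7: x=[1.9999] v=[-1.2992]
Step 8: x=[1.8737] v=[-0.5050]
Step 9: x=[1.9627] v=[0.3560]
First v>=0 after going negative at step 9, time=2.2500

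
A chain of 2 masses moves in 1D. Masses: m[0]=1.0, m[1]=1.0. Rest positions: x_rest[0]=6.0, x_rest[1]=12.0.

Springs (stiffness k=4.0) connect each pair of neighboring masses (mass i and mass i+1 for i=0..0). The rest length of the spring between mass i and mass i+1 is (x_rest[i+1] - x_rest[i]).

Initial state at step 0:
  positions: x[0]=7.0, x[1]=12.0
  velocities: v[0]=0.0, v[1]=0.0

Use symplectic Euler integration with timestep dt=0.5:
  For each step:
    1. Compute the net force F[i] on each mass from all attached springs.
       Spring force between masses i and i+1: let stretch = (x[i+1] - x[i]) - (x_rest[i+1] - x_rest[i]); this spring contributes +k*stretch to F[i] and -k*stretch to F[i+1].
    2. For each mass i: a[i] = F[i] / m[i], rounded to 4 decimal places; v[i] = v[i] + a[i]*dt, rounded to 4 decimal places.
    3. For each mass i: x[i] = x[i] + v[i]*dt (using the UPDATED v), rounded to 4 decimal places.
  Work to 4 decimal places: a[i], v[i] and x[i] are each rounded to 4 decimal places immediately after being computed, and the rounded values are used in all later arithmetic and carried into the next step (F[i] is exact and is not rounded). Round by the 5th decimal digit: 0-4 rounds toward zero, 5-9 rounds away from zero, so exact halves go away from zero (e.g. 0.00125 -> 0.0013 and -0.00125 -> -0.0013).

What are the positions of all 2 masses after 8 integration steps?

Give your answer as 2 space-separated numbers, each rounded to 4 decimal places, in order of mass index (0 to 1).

Answer: 7.0000 12.0000

Derivation:
Step 0: x=[7.0000 12.0000] v=[0.0000 0.0000]
Step 1: x=[6.0000 13.0000] v=[-2.0000 2.0000]
Step 2: x=[6.0000 13.0000] v=[0.0000 0.0000]
Step 3: x=[7.0000 12.0000] v=[2.0000 -2.0000]
Step 4: x=[7.0000 12.0000] v=[0.0000 0.0000]
Step 5: x=[6.0000 13.0000] v=[-2.0000 2.0000]
Step 6: x=[6.0000 13.0000] v=[0.0000 0.0000]
Step 7: x=[7.0000 12.0000] v=[2.0000 -2.0000]
Step 8: x=[7.0000 12.0000] v=[0.0000 0.0000]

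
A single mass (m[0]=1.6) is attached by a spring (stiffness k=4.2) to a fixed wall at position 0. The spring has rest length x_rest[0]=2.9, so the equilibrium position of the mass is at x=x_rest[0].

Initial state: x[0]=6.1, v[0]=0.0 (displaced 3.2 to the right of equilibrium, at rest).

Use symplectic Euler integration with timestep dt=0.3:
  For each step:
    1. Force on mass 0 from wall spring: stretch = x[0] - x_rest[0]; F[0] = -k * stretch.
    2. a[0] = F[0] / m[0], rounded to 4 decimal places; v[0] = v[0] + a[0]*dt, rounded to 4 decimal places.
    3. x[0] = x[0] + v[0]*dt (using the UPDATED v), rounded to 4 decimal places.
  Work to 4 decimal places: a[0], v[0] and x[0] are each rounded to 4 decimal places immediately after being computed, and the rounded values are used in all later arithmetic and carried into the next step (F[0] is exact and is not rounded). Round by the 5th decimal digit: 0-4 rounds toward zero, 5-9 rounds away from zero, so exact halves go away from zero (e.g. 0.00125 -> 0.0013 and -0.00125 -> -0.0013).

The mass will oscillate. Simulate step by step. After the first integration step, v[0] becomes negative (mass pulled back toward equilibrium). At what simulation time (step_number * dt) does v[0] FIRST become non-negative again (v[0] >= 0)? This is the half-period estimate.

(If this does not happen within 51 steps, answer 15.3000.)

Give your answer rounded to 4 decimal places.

Answer: 2.1000

Derivation:
Step 0: x=[6.1000] v=[0.0000]
Step 1: x=[5.3440] v=[-2.5200]
Step 2: x=[4.0106] v=[-4.4447]
Step 3: x=[2.4148] v=[-5.3193]
Step 4: x=[0.9336] v=[-4.9372]
Step 5: x=[-0.0830] v=[-3.3887]
Step 6: x=[-0.3949] v=[-1.0396]
Step 7: x=[0.0716] v=[1.5551]
First v>=0 after going negative at step 7, time=2.1000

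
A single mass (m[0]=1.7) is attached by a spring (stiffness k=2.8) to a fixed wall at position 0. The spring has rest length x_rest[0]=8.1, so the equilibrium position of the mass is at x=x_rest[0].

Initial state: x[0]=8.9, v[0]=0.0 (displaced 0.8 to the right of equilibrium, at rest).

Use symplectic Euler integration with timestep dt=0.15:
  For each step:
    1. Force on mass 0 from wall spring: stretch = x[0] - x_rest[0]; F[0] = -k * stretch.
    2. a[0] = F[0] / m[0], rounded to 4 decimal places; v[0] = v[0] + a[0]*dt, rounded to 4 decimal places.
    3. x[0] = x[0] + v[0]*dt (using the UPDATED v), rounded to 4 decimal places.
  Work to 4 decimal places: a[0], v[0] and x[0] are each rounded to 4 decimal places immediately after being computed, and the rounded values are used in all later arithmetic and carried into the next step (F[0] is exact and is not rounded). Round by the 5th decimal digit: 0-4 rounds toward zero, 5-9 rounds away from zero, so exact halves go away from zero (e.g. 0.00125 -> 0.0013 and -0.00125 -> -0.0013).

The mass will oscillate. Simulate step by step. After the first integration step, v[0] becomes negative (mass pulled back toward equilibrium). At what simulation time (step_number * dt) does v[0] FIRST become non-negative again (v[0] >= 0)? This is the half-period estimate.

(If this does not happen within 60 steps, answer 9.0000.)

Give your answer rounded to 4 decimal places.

Step 0: x=[8.9000] v=[0.0000]
Step 1: x=[8.8704] v=[-0.1976]
Step 2: x=[8.8122] v=[-0.3879]
Step 3: x=[8.7276] v=[-0.5639]
Step 4: x=[8.6198] v=[-0.7190]
Step 5: x=[8.4927] v=[-0.8474]
Step 6: x=[8.3510] v=[-0.9444]
Step 7: x=[8.2000] v=[-1.0064]
Step 8: x=[8.0453] v=[-1.0311]
Step 9: x=[7.8927] v=[-1.0176]
Step 10: x=[7.7477] v=[-0.9664]
Step 11: x=[7.6158] v=[-0.8794]
Step 12: x=[7.5018] v=[-0.7598]
Step 13: x=[7.4100] v=[-0.6120]
Step 14: x=[7.3438] v=[-0.4415]
Step 15: x=[7.3056] v=[-0.2547]
Step 16: x=[7.2968] v=[-0.0584]
Step 17: x=[7.3178] v=[0.1400]
First v>=0 after going negative at step 17, time=2.5500

Answer: 2.5500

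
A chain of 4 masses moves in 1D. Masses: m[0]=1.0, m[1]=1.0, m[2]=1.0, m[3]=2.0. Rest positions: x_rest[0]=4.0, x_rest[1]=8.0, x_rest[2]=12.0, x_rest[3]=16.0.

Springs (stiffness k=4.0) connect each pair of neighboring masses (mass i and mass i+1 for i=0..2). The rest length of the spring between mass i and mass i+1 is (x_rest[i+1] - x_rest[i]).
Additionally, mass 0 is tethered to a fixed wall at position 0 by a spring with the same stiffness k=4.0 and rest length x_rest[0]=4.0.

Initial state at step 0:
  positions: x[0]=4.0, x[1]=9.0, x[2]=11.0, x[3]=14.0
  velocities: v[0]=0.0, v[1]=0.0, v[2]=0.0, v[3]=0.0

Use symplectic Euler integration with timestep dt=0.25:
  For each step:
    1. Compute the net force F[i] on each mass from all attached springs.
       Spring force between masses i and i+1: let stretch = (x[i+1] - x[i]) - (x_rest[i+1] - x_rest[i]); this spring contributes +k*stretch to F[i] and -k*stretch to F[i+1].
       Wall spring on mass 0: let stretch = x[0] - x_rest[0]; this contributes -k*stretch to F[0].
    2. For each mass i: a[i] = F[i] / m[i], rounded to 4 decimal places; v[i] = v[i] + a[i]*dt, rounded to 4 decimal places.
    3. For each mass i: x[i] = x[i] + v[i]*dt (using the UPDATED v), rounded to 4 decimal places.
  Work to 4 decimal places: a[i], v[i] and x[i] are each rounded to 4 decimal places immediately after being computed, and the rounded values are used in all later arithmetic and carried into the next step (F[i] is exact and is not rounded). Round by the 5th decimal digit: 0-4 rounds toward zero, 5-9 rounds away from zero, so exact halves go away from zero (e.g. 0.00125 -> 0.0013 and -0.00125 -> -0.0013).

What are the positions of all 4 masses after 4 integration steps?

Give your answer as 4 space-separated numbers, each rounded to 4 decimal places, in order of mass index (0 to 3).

Step 0: x=[4.0000 9.0000 11.0000 14.0000] v=[0.0000 0.0000 0.0000 0.0000]
Step 1: x=[4.2500 8.2500 11.2500 14.1250] v=[1.0000 -3.0000 1.0000 0.5000]
Step 2: x=[4.4375 7.2500 11.4688 14.3906] v=[0.7500 -4.0000 0.8750 1.0625]
Step 3: x=[4.2188 6.6016 11.3633 14.7910] v=[-0.8750 -2.5937 -0.4220 1.6016]
Step 4: x=[3.5411 6.5479 10.9243 15.2630] v=[-2.7110 -0.2148 -1.7560 1.8878]

Answer: 3.5411 6.5479 10.9243 15.2630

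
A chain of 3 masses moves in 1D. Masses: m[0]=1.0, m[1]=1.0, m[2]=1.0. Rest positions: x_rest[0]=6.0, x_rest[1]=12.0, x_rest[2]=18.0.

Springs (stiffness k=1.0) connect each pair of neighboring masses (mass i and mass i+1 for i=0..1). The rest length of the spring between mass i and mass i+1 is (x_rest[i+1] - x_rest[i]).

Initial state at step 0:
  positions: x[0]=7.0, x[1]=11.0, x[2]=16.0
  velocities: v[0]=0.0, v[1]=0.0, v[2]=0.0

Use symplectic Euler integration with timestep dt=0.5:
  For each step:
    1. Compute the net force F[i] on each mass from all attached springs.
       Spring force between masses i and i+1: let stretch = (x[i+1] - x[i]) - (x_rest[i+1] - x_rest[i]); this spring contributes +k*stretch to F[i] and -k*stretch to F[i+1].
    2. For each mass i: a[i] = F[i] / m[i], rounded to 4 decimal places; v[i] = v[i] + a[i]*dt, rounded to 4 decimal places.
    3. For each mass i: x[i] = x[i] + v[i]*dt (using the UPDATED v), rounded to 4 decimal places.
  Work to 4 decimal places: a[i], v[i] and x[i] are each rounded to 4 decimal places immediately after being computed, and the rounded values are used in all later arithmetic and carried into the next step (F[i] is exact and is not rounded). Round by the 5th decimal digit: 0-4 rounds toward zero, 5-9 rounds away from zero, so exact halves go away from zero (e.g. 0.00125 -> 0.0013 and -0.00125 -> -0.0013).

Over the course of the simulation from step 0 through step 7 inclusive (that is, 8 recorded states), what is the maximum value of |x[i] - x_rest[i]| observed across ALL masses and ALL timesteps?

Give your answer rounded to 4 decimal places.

Step 0: x=[7.0000 11.0000 16.0000] v=[0.0000 0.0000 0.0000]
Step 1: x=[6.5000 11.2500 16.2500] v=[-1.0000 0.5000 0.5000]
Step 2: x=[5.6875 11.5625 16.7500] v=[-1.6250 0.6250 1.0000]
Step 3: x=[4.8438 11.7032 17.4532] v=[-1.6875 0.2813 1.4063]
Step 4: x=[4.2149 11.5665 18.2189] v=[-1.2578 -0.2734 1.5313]
Step 5: x=[3.9239 11.2550 18.8215] v=[-0.5820 -0.6230 1.2051]
Step 6: x=[3.9657 11.0024 19.0325] v=[0.0836 -0.5053 0.4219]
Step 7: x=[4.2667 10.9981 18.7359] v=[0.6020 -0.0086 -0.5932]
Max displacement = 2.0761

Answer: 2.0761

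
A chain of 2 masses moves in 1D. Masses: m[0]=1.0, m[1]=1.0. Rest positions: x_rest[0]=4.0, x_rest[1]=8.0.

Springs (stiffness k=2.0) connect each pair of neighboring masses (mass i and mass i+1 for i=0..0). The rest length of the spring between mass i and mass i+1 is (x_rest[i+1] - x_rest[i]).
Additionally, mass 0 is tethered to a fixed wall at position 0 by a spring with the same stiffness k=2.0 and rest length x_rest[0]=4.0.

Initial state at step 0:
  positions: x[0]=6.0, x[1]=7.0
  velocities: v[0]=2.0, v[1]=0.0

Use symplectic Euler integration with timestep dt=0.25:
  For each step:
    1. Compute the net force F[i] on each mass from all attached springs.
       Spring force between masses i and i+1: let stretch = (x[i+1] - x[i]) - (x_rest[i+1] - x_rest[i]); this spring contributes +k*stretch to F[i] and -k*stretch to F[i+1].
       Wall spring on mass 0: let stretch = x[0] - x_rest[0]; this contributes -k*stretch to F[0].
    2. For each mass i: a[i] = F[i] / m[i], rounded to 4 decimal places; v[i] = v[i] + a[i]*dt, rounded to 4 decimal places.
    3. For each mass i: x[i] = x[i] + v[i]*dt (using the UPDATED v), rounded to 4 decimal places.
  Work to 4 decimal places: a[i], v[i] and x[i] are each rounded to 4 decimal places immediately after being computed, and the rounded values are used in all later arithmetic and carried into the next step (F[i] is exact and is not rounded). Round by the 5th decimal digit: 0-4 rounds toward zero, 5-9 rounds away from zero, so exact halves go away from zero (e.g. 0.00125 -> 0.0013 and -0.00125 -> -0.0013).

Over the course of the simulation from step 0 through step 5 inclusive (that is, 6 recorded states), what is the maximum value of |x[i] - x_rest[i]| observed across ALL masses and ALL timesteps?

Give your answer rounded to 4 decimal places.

Answer: 2.0998

Derivation:
Step 0: x=[6.0000 7.0000] v=[2.0000 0.0000]
Step 1: x=[5.8750 7.3750] v=[-0.5000 1.5000]
Step 2: x=[5.2031 8.0625] v=[-2.6875 2.7500]
Step 3: x=[4.2383 8.8926] v=[-3.8594 3.3203]
Step 4: x=[3.3255 9.6409] v=[-3.6514 2.9932]
Step 5: x=[2.7864 10.0998] v=[-2.1565 1.8355]
Max displacement = 2.0998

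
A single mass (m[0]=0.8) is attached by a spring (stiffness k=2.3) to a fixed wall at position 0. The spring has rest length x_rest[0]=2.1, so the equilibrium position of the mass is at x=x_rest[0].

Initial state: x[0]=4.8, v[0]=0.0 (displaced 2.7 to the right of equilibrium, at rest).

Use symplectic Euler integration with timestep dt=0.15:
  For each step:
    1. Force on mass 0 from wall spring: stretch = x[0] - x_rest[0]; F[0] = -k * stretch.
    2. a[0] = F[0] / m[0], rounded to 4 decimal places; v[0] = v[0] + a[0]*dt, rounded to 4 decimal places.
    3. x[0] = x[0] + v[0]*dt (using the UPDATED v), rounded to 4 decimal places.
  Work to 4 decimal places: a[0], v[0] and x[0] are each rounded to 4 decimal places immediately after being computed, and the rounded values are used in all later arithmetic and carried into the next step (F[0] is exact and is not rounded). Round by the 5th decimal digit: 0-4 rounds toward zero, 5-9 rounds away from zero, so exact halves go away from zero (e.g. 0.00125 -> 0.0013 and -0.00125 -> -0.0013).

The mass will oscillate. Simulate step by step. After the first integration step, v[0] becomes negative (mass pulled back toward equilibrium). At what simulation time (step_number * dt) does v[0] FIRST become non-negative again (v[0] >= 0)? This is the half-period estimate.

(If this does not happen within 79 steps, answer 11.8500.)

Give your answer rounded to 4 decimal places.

Answer: 1.9500

Derivation:
Step 0: x=[4.8000] v=[0.0000]
Step 1: x=[4.6253] v=[-1.1644]
Step 2: x=[4.2873] v=[-2.2534]
Step 3: x=[3.8078] v=[-3.1967]
Step 4: x=[3.2178] v=[-3.9332]
Step 5: x=[2.5555] v=[-4.4153]
Step 6: x=[1.8637] v=[-4.6117]
Step 7: x=[1.1872] v=[-4.5098]
Step 8: x=[0.5698] v=[-4.1162]
Step 9: x=[0.0514] v=[-3.4563]
Step 10: x=[-0.3345] v=[-2.5728]
Step 11: x=[-0.5629] v=[-1.5229]
Step 12: x=[-0.6191] v=[-0.3745]
Step 13: x=[-0.4994] v=[0.7981]
First v>=0 after going negative at step 13, time=1.9500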